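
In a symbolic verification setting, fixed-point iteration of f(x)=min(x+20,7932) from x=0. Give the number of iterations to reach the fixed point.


Step 1: x=0, cap=7932, increment=20
Step 2: x grows by 20 each step until capped at 7932; fixed point is x=7932
Step 3: iterations = ceil(7932/20) = 397

397


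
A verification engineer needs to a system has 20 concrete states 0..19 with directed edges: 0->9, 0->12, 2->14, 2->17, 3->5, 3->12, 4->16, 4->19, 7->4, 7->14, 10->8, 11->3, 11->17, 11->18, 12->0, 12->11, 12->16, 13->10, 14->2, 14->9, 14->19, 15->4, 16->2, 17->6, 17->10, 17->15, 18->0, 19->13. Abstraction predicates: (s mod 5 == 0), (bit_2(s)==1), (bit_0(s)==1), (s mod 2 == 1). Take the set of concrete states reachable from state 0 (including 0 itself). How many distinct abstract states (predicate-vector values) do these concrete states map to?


BFS from 0:
Concrete reachable: {0, 2, 3, 4, 5, 6, 8, 9, 10, 11, 12, 13, 14, 15, 16, 17, 18, 19}
Abstract via predicates (s mod 5 == 0), (bit_2(s)==1), (bit_0(s)==1), (s mod 2 == 1):
  (0,0,0,0) <- {2, 8, 16, 18}
  (0,0,1,1) <- {3, 9, 11, 17, 19}
  (0,1,0,0) <- {4, 6, 12, 14}
  (0,1,1,1) <- {13}
  (1,0,0,0) <- {0, 10}
  (1,1,1,1) <- {5, 15}
Distinct abstract states = 6

6


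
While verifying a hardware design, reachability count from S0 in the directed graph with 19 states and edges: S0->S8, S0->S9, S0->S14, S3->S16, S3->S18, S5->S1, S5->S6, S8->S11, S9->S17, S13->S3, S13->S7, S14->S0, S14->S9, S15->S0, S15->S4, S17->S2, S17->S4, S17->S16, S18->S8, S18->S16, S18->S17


BFS from S0:
  layer 0: {S0}
  layer 1: {S8, S9, S14}
  layer 2: {S11, S17}
  layer 3: {S2, S4, S16}
Reachable set: {S0, S2, S4, S8, S9, S11, S14, S16, S17}
Count = 9

9


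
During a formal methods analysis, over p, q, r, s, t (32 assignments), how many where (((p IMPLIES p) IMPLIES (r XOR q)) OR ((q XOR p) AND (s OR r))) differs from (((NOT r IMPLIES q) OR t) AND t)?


F1 = (((p IMPLIES p) IMPLIES (r XOR q)) OR ((q XOR p) AND (s OR r)))
F2 = (((NOT r IMPLIES q) OR t) AND t)
Evaluate both on each of 32 rows (bits = p,q,r,s,t):
  row 0 [00000]: F1=0 F2=0 -> 0
  row 1 [00001]: F1=0 F2=1 (differ) -> 1
  row 2 [00010]: F1=0 F2=0 -> 0
  row 3 [00011]: F1=0 F2=1 (differ) -> 1
  row 4 [00100]: F1=1 F2=0 (differ) -> 1
  row 5 [00101]: F1=1 F2=1 -> 0
  row 6 [00110]: F1=1 F2=0 (differ) -> 1
  row 7 [00111]: F1=1 F2=1 -> 0
  row 8 [01000]: F1=1 F2=0 (differ) -> 1
  row 9 [01001]: F1=1 F2=1 -> 0
  row 10 [01010]: F1=1 F2=0 (differ) -> 1
  row 11 [01011]: F1=1 F2=1 -> 0
  row 12 [01100]: F1=1 F2=0 (differ) -> 1
  row 13 [01101]: F1=1 F2=1 -> 0
  row 14 [01110]: F1=1 F2=0 (differ) -> 1
  row 15 [01111]: F1=1 F2=1 -> 0
  row 16 [10000]: F1=0 F2=0 -> 0
  row 17 [10001]: F1=0 F2=1 (differ) -> 1
  row 18 [10010]: F1=1 F2=0 (differ) -> 1
  row 19 [10011]: F1=1 F2=1 -> 0
  row 20 [10100]: F1=1 F2=0 (differ) -> 1
  row 21 [10101]: F1=1 F2=1 -> 0
  row 22 [10110]: F1=1 F2=0 (differ) -> 1
  row 23 [10111]: F1=1 F2=1 -> 0
  row 24 [11000]: F1=1 F2=0 (differ) -> 1
  row 25 [11001]: F1=1 F2=1 -> 0
  row 26 [11010]: F1=1 F2=0 (differ) -> 1
  row 27 [11011]: F1=1 F2=1 -> 0
  row 28 [11100]: F1=0 F2=0 -> 0
  row 29 [11101]: F1=0 F2=1 (differ) -> 1
  row 30 [11110]: F1=0 F2=0 -> 0
  row 31 [11111]: F1=0 F2=1 (differ) -> 1
Full result column, 8 rows per line (p,q fixed per line; r,s,t runs 000..111 left to right):
  rows 0-7 [p,q=00]: 01011010  (ones: 4)
  rows 8-15 [p,q=01]: 10101010  (ones: 4)
  rows 16-23 [p,q=10]: 01101010  (ones: 4)
  rows 24-31 [p,q=11]: 10100101  (ones: 4)
Disagreements = 4+4+4+4 = 16

16


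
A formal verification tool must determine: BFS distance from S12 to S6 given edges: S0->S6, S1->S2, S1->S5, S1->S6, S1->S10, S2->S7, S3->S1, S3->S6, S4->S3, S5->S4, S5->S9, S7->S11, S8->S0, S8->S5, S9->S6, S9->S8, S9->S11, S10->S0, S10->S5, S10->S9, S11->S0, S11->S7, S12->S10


BFS layer-by-layer from S12:
  dist 0: {S12}
  dist 1: {S10}
  dist 2: {S0, S5, S9}
  dist 3: {S4, S6, S8, S11}
  -> S6 reached at distance 3
Shortest path length = 3

3


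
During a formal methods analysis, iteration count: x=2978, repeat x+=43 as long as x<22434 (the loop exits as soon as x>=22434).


Step 1: x goes from 2978 toward 22434 by 43; the body runs while x<22434, so iterations = ceil((bound-start)/step)
Step 2: Distance=19456
Step 3: ceil(19456/43)=453

453


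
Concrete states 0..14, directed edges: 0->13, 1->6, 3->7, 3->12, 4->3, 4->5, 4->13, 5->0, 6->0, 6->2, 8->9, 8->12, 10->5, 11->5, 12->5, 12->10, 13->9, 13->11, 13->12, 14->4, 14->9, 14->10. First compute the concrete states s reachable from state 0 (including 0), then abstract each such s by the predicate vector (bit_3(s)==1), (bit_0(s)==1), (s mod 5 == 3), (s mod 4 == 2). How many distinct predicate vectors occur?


BFS from 0:
Concrete reachable: {0, 5, 9, 10, 11, 12, 13}
Abstract via predicates (bit_3(s)==1), (bit_0(s)==1), (s mod 5 == 3), (s mod 4 == 2):
  (0,0,0,0) <- {0}
  (0,1,0,0) <- {5}
  (1,0,0,0) <- {12}
  (1,0,0,1) <- {10}
  (1,1,0,0) <- {9, 11}
  (1,1,1,0) <- {13}
Distinct abstract states = 6

6


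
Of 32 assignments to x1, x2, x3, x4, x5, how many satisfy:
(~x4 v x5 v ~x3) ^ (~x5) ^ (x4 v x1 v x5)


CNF with 3 clauses over 5 vars (32 assignments).
An assignment satisfies CNF iff every clause has >=1 true literal.
Check each row (bits = x1,x2,x3,x4,x5; clause T/F shown):
  row 0 [00000]: clauses=TTF -> 0
  row 1 [00001]: clauses=TFT -> 0
  row 2 [00010]: clauses=TTT -> 1
  row 3 [00011]: clauses=TFT -> 0
  row 4 [00100]: clauses=TTF -> 0
  row 5 [00101]: clauses=TFT -> 0
  row 6 [00110]: clauses=FTT -> 0
  row 7 [00111]: clauses=TFT -> 0
  row 8 [01000]: clauses=TTF -> 0
  row 9 [01001]: clauses=TFT -> 0
  row 10 [01010]: clauses=TTT -> 1
  row 11 [01011]: clauses=TFT -> 0
  row 12 [01100]: clauses=TTF -> 0
  row 13 [01101]: clauses=TFT -> 0
  row 14 [01110]: clauses=FTT -> 0
  row 15 [01111]: clauses=TFT -> 0
  row 16 [10000]: clauses=TTT -> 1
  row 17 [10001]: clauses=TFT -> 0
  row 18 [10010]: clauses=TTT -> 1
  row 19 [10011]: clauses=TFT -> 0
  row 20 [10100]: clauses=TTT -> 1
  row 21 [10101]: clauses=TFT -> 0
  row 22 [10110]: clauses=FTT -> 0
  row 23 [10111]: clauses=TFT -> 0
  row 24 [11000]: clauses=TTT -> 1
  row 25 [11001]: clauses=TFT -> 0
  row 26 [11010]: clauses=TTT -> 1
  row 27 [11011]: clauses=TFT -> 0
  row 28 [11100]: clauses=TTT -> 1
  row 29 [11101]: clauses=TFT -> 0
  row 30 [11110]: clauses=FTT -> 0
  row 31 [11111]: clauses=TFT -> 0
Full result column, 8 rows per line (x1,x2 fixed per line; x3,x4,x5 runs 000..111 left to right):
  rows 0-7 [x1,x2=00]: 00100000  (ones: 1)
  rows 8-15 [x1,x2=01]: 00100000  (ones: 1)
  rows 16-23 [x1,x2=10]: 10101000  (ones: 3)
  rows 24-31 [x1,x2=11]: 10101000  (ones: 3)
Satisfying assignments = 1+1+3+3 = 8

8


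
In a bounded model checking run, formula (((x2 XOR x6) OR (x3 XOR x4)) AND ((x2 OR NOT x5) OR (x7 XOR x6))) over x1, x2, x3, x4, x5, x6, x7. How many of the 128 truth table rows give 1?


Formula: (((x2 XOR x6) OR (x3 XOR x4)) AND ((x2 OR NOT x5) OR (x7 XOR x6))) over 7 vars (128 rows)
Evaluate each row (x1, x2, x3, x4, x5, x6, x7 as bits, MSB first):
  row 0 [0000000]: (((0 XOR 0) OR (0 XOR 0)) AND ((0 OR NOT 0) OR (0 XOR 0))) -> 0
  row 1 [0000001]: (((0 XOR 0) OR (0 XOR 0)) AND ((0 OR NOT 0) OR (1 XOR 0))) -> 0
  row 2 [0000010]: (((0 XOR 1) OR (0 XOR 0)) AND ((0 OR NOT 0) OR (0 XOR 1))) -> 1
  row 3 [0000011]: (((0 XOR 1) OR (0 XOR 0)) AND ((0 OR NOT 0) OR (1 XOR 1))) -> 1
  row 4 [0000100]: (((0 XOR 0) OR (0 XOR 0)) AND ((0 OR NOT 1) OR (0 XOR 0))) -> 0
  (every remaining row is evaluated the same way; all 128 results are listed next)
Full result column, 8 rows per line (x1,x2,x3,x4 fixed per line; x5,x6,x7 runs 000..111 left to right):
  rows 0-7 [x1,x2,x3,x4=0000]: 00110010  (ones: 3)
  rows 8-15 [x1,x2,x3,x4=0001]: 11110110  (ones: 6)
  rows 16-23 [x1,x2,x3,x4=0010]: 11110110  (ones: 6)
  rows 24-31 [x1,x2,x3,x4=0011]: 00110010  (ones: 3)
  rows 32-39 [x1,x2,x3,x4=0100]: 11001100  (ones: 4)
  rows 40-47 [x1,x2,x3,x4=0101]: 11111111  (ones: 8)
  rows 48-55 [x1,x2,x3,x4=0110]: 11111111  (ones: 8)
  rows 56-63 [x1,x2,x3,x4=0111]: 11001100  (ones: 4)
  rows 64-71 [x1,x2,x3,x4=1000]: 00110010  (ones: 3)
  rows 72-79 [x1,x2,x3,x4=1001]: 11110110  (ones: 6)
  rows 80-87 [x1,x2,x3,x4=1010]: 11110110  (ones: 6)
  rows 88-95 [x1,x2,x3,x4=1011]: 00110010  (ones: 3)
  rows 96-103 [x1,x2,x3,x4=1100]: 11001100  (ones: 4)
  rows 104-111 [x1,x2,x3,x4=1101]: 11111111  (ones: 8)
  rows 112-119 [x1,x2,x3,x4=1110]: 11111111  (ones: 8)
  rows 120-127 [x1,x2,x3,x4=1111]: 11001100  (ones: 4)
Count of 1-rows = 3+6+6+3+4+8+8+4+3+6+6+3+4+8+8+4 = 84

84


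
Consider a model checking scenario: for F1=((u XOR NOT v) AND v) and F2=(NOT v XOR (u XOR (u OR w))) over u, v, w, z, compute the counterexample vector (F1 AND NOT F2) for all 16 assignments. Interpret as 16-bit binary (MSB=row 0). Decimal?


F1 = ((u XOR NOT v) AND v)
F2 = (NOT v XOR (u XOR (u OR w)))
Counterexample to F1=>F2 is where F1=1 and F2=0.
Evaluate each row (bits = u,v,w,z, MSB first):
  row 0 [0000]: F1=0 F2=1 -> F1&~F2 -> 0
  row 1 [0001]: F1=0 F2=1 -> F1&~F2 -> 0
  row 2 [0010]: F1=0 F2=0 -> F1&~F2 -> 0
  row 3 [0011]: F1=0 F2=0 -> F1&~F2 -> 0
  row 4 [0100]: F1=0 F2=0 -> F1&~F2 -> 0
  row 5 [0101]: F1=0 F2=0 -> F1&~F2 -> 0
  row 6 [0110]: F1=0 F2=1 -> F1&~F2 -> 0
  row 7 [0111]: F1=0 F2=1 -> F1&~F2 -> 0
  row 8 [1000]: F1=0 F2=1 -> F1&~F2 -> 0
  row 9 [1001]: F1=0 F2=1 -> F1&~F2 -> 0
  row 10 [1010]: F1=0 F2=1 -> F1&~F2 -> 0
  row 11 [1011]: F1=0 F2=1 -> F1&~F2 -> 0
  row 12 [1100]: F1=1 F2=0 -> F1&~F2 -> 1
  row 13 [1101]: F1=1 F2=0 -> F1&~F2 -> 1
  row 14 [1110]: F1=1 F2=0 -> F1&~F2 -> 1
  row 15 [1111]: F1=1 F2=0 -> F1&~F2 -> 1
Full result column, 4 rows per line (u,v fixed per line; w,z runs 00..11 left to right):
  rows 0-3 [u,v=00]: 0000  = hex 0
  rows 4-7 [u,v=01]: 0000  = hex 0
  rows 8-11 [u,v=10]: 0000  = hex 0
  rows 12-15 [u,v=11]: 1111  = hex F
Counterexample vector (row 0 .. row 15) = 0000000000001111
Output column grouped in 4s = 0000 0000 0000 1111 = 0x000F
Convert to decimal digit by digit (value = value*16 + digit):
  0 -> 0
  0*16 + 0 = 0
  0*16 + 0 = 0
  0*16 + 15 (F) = 15
Decimal = 15

15


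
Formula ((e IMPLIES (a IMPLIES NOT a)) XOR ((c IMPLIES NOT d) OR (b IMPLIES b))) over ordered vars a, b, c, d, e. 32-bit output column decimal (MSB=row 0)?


Formula: ((e IMPLIES (a IMPLIES NOT a)) XOR ((c IMPLIES NOT d) OR (b IMPLIES b))) over a, b, c, d, e (32 rows)
Evaluate each row (bits = a,b,c,d,e, MSB first):
  row 0 [00000]: ((0 IMPLIES (0 IMPLIES NOT 0)) XOR ((0 IMPLIES NOT 0) OR (0 IMPLIES 0))) -> 0
  row 1 [00001]: ((1 IMPLIES (0 IMPLIES NOT 0)) XOR ((0 IMPLIES NOT 0) OR (0 IMPLIES 0))) -> 0
  row 2 [00010]: ((0 IMPLIES (0 IMPLIES NOT 0)) XOR ((0 IMPLIES NOT 1) OR (0 IMPLIES 0))) -> 0
  row 3 [00011]: ((1 IMPLIES (0 IMPLIES NOT 0)) XOR ((0 IMPLIES NOT 1) OR (0 IMPLIES 0))) -> 0
  row 4 [00100]: ((0 IMPLIES (0 IMPLIES NOT 0)) XOR ((1 IMPLIES NOT 0) OR (0 IMPLIES 0))) -> 0
  row 5 [00101]: ((1 IMPLIES (0 IMPLIES NOT 0)) XOR ((1 IMPLIES NOT 0) OR (0 IMPLIES 0))) -> 0
  row 6 [00110]: ((0 IMPLIES (0 IMPLIES NOT 0)) XOR ((1 IMPLIES NOT 1) OR (0 IMPLIES 0))) -> 0
  row 7 [00111]: ((1 IMPLIES (0 IMPLIES NOT 0)) XOR ((1 IMPLIES NOT 1) OR (0 IMPLIES 0))) -> 0
  row 8 [01000]: ((0 IMPLIES (0 IMPLIES NOT 0)) XOR ((0 IMPLIES NOT 0) OR (1 IMPLIES 1))) -> 0
  row 9 [01001]: ((1 IMPLIES (0 IMPLIES NOT 0)) XOR ((0 IMPLIES NOT 0) OR (1 IMPLIES 1))) -> 0
  row 10 [01010]: ((0 IMPLIES (0 IMPLIES NOT 0)) XOR ((0 IMPLIES NOT 1) OR (1 IMPLIES 1))) -> 0
  row 11 [01011]: ((1 IMPLIES (0 IMPLIES NOT 0)) XOR ((0 IMPLIES NOT 1) OR (1 IMPLIES 1))) -> 0
  row 12 [01100]: ((0 IMPLIES (0 IMPLIES NOT 0)) XOR ((1 IMPLIES NOT 0) OR (1 IMPLIES 1))) -> 0
  row 13 [01101]: ((1 IMPLIES (0 IMPLIES NOT 0)) XOR ((1 IMPLIES NOT 0) OR (1 IMPLIES 1))) -> 0
  row 14 [01110]: ((0 IMPLIES (0 IMPLIES NOT 0)) XOR ((1 IMPLIES NOT 1) OR (1 IMPLIES 1))) -> 0
  row 15 [01111]: ((1 IMPLIES (0 IMPLIES NOT 0)) XOR ((1 IMPLIES NOT 1) OR (1 IMPLIES 1))) -> 0
  row 16 [10000]: ((0 IMPLIES (1 IMPLIES NOT 1)) XOR ((0 IMPLIES NOT 0) OR (0 IMPLIES 0))) -> 0
  row 17 [10001]: ((1 IMPLIES (1 IMPLIES NOT 1)) XOR ((0 IMPLIES NOT 0) OR (0 IMPLIES 0))) -> 1
  row 18 [10010]: ((0 IMPLIES (1 IMPLIES NOT 1)) XOR ((0 IMPLIES NOT 1) OR (0 IMPLIES 0))) -> 0
  row 19 [10011]: ((1 IMPLIES (1 IMPLIES NOT 1)) XOR ((0 IMPLIES NOT 1) OR (0 IMPLIES 0))) -> 1
  row 20 [10100]: ((0 IMPLIES (1 IMPLIES NOT 1)) XOR ((1 IMPLIES NOT 0) OR (0 IMPLIES 0))) -> 0
  row 21 [10101]: ((1 IMPLIES (1 IMPLIES NOT 1)) XOR ((1 IMPLIES NOT 0) OR (0 IMPLIES 0))) -> 1
  row 22 [10110]: ((0 IMPLIES (1 IMPLIES NOT 1)) XOR ((1 IMPLIES NOT 1) OR (0 IMPLIES 0))) -> 0
  row 23 [10111]: ((1 IMPLIES (1 IMPLIES NOT 1)) XOR ((1 IMPLIES NOT 1) OR (0 IMPLIES 0))) -> 1
  row 24 [11000]: ((0 IMPLIES (1 IMPLIES NOT 1)) XOR ((0 IMPLIES NOT 0) OR (1 IMPLIES 1))) -> 0
  row 25 [11001]: ((1 IMPLIES (1 IMPLIES NOT 1)) XOR ((0 IMPLIES NOT 0) OR (1 IMPLIES 1))) -> 1
  row 26 [11010]: ((0 IMPLIES (1 IMPLIES NOT 1)) XOR ((0 IMPLIES NOT 1) OR (1 IMPLIES 1))) -> 0
  row 27 [11011]: ((1 IMPLIES (1 IMPLIES NOT 1)) XOR ((0 IMPLIES NOT 1) OR (1 IMPLIES 1))) -> 1
  row 28 [11100]: ((0 IMPLIES (1 IMPLIES NOT 1)) XOR ((1 IMPLIES NOT 0) OR (1 IMPLIES 1))) -> 0
  row 29 [11101]: ((1 IMPLIES (1 IMPLIES NOT 1)) XOR ((1 IMPLIES NOT 0) OR (1 IMPLIES 1))) -> 1
  row 30 [11110]: ((0 IMPLIES (1 IMPLIES NOT 1)) XOR ((1 IMPLIES NOT 1) OR (1 IMPLIES 1))) -> 0
  row 31 [11111]: ((1 IMPLIES (1 IMPLIES NOT 1)) XOR ((1 IMPLIES NOT 1) OR (1 IMPLIES 1))) -> 1
Full result column, 4 rows per line (a,b,c fixed per line; d,e runs 00..11 left to right):
  rows 0-3 [a,b,c=000]: 0000  = hex 0
  rows 4-7 [a,b,c=001]: 0000  = hex 0
  rows 8-11 [a,b,c=010]: 0000  = hex 0
  rows 12-15 [a,b,c=011]: 0000  = hex 0
  rows 16-19 [a,b,c=100]: 0101  = hex 5
  rows 20-23 [a,b,c=101]: 0101  = hex 5
  rows 24-27 [a,b,c=110]: 0101  = hex 5
  rows 28-31 [a,b,c=111]: 0101  = hex 5
Output column (row 0 .. row 31) = 00000000000000000101010101010101
Output column grouped in 4s = 0000 0000 0000 0000 0101 0101 0101 0101 = 0x00005555
Convert to decimal digit by digit (value = value*16 + digit):
  0 -> 0
  0*16 + 0 = 0
  0*16 + 0 = 0
  0*16 + 0 = 0
  0*16 + 5 = 5
  5*16 + 5 = 85
  85*16 + 5 = 1365
  1365*16 + 5 = 21845
Decimal = 21845

21845


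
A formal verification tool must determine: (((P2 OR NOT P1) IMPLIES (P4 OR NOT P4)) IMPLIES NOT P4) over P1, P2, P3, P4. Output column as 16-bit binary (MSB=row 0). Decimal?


Formula: (((P2 OR NOT P1) IMPLIES (P4 OR NOT P4)) IMPLIES NOT P4) over P1, P2, P3, P4 (16 rows)
Evaluate each row (bits = P1,P2,P3,P4, MSB first):
  row 0 [0000]: (((0 OR NOT 0) IMPLIES (0 OR NOT 0)) IMPLIES NOT 0) -> 1
  row 1 [0001]: (((0 OR NOT 0) IMPLIES (1 OR NOT 1)) IMPLIES NOT 1) -> 0
  row 2 [0010]: (((0 OR NOT 0) IMPLIES (0 OR NOT 0)) IMPLIES NOT 0) -> 1
  row 3 [0011]: (((0 OR NOT 0) IMPLIES (1 OR NOT 1)) IMPLIES NOT 1) -> 0
  row 4 [0100]: (((1 OR NOT 0) IMPLIES (0 OR NOT 0)) IMPLIES NOT 0) -> 1
  row 5 [0101]: (((1 OR NOT 0) IMPLIES (1 OR NOT 1)) IMPLIES NOT 1) -> 0
  row 6 [0110]: (((1 OR NOT 0) IMPLIES (0 OR NOT 0)) IMPLIES NOT 0) -> 1
  row 7 [0111]: (((1 OR NOT 0) IMPLIES (1 OR NOT 1)) IMPLIES NOT 1) -> 0
  row 8 [1000]: (((0 OR NOT 1) IMPLIES (0 OR NOT 0)) IMPLIES NOT 0) -> 1
  row 9 [1001]: (((0 OR NOT 1) IMPLIES (1 OR NOT 1)) IMPLIES NOT 1) -> 0
  row 10 [1010]: (((0 OR NOT 1) IMPLIES (0 OR NOT 0)) IMPLIES NOT 0) -> 1
  row 11 [1011]: (((0 OR NOT 1) IMPLIES (1 OR NOT 1)) IMPLIES NOT 1) -> 0
  row 12 [1100]: (((1 OR NOT 1) IMPLIES (0 OR NOT 0)) IMPLIES NOT 0) -> 1
  row 13 [1101]: (((1 OR NOT 1) IMPLIES (1 OR NOT 1)) IMPLIES NOT 1) -> 0
  row 14 [1110]: (((1 OR NOT 1) IMPLIES (0 OR NOT 0)) IMPLIES NOT 0) -> 1
  row 15 [1111]: (((1 OR NOT 1) IMPLIES (1 OR NOT 1)) IMPLIES NOT 1) -> 0
Full result column, 4 rows per line (P1,P2 fixed per line; P3,P4 runs 00..11 left to right):
  rows 0-3 [P1,P2=00]: 1010  = hex A
  rows 4-7 [P1,P2=01]: 1010  = hex A
  rows 8-11 [P1,P2=10]: 1010  = hex A
  rows 12-15 [P1,P2=11]: 1010  = hex A
Output column (row 0 .. row 15) = 1010101010101010
Output column grouped in 4s = 1010 1010 1010 1010 = 0xAAAA
Convert to decimal digit by digit (value = value*16 + digit):
  A -> 10
  10*16 + 10 (A) = 170
  170*16 + 10 (A) = 2730
  2730*16 + 10 (A) = 43690
Decimal = 43690

43690


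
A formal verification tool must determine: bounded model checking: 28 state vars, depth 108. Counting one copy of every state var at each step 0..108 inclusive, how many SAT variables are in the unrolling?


BMC unrolls to depth k, creating one copy of each state var for steps 0..k.
Step count = 108 + 1 = 109 (steps 0 through 108)
Vars per step = 28
Total = 28 * 109 = 3052

3052


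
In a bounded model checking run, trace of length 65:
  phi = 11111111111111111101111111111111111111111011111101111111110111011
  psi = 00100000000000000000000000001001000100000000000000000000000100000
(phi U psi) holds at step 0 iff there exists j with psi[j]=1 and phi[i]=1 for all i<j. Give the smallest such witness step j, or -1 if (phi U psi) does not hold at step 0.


(phi U psi) at 0: need smallest j with psi[j]=1 and phi[i]=1 for all i in [0,j).
Scan from step 0:
  step 0: phi=1, psi=0 -> continue
  step 1: phi=1, psi=0 -> continue
  step 2: psi=1 and phi held for [0,2) -> witness found
Witness step = 2

2


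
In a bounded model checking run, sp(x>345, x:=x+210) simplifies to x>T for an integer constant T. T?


Formula: sp(P, x:=E) = exists old_x. (x = E[old_x/x]) AND P[old_x/x] (old_x is the value of x before the assignment; eliminate old_x by solving x = E[old_x/x] for old_x)
Step 1: Precondition P: x>345, i.e. old_x > 345
Step 2: Assignment gives x = old_x + 210, so old_x = x - 210
Step 3: Substitute into P: x - 210 > 345
Step 4: Simplify: x > 345+210 = 555

555


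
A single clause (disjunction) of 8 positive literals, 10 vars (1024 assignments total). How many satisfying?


Step 1: Total=2^10=1024
Step 2: Unsat when all 8 false: 2^2=4
Step 3: Sat=1024-4=1020

1020


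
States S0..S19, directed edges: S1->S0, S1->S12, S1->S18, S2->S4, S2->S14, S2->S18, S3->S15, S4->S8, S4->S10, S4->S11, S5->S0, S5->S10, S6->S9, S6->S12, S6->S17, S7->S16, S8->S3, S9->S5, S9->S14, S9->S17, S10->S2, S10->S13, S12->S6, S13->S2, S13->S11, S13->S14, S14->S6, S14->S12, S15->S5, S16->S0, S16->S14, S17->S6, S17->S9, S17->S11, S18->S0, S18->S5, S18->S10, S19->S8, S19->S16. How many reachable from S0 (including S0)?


BFS from S0:
  layer 0: {S0}
Reachable set: {S0}
Count = 1

1


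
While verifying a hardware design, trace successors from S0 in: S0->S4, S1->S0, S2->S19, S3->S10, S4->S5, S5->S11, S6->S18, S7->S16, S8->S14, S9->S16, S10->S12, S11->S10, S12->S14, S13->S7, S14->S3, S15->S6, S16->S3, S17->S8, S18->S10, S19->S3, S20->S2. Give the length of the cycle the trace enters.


Trace from S0 until a state repeats:
  S0 -> S4 -> S5 -> S11 -> S10 -> S12 -> S14 -> S3 -> S10
S10 first seen at step 4, revisited at step 8.
Cycle length = 8 - 4 = 4

4


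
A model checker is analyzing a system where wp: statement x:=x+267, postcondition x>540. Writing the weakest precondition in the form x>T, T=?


Formula: wp(x:=E, P) = P[E/x] (substitute E for x in postcondition)
Step 1: Postcondition: x>540
Step 2: Substitute x+267 for x: x+267>540
Step 3: Solve for x: x > 540-267 = 273

273


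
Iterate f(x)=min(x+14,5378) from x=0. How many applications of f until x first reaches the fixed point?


Step 1: x=0, cap=5378, increment=14
Step 2: x grows by 14 each step until capped at 5378; fixed point is x=5378
Step 3: iterations = ceil(5378/14) = 385

385


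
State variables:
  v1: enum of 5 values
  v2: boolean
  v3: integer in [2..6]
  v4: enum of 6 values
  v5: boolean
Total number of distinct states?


State space = product of domain sizes of all variables.
Domain sizes:
  v1 (enum of 5 values): 5
  v2 (boolean): 2
  v3 (integer in [2..6]): 5
  v4 (enum of 6 values): 6
  v5 (boolean): 2
Product = 5 * 2 * 5 * 6 * 2 = 600

600


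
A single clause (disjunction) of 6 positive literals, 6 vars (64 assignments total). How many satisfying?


Step 1: Total=2^6=64
Step 2: Unsat when all 6 false: 2^0=1
Step 3: Sat=64-1=63

63


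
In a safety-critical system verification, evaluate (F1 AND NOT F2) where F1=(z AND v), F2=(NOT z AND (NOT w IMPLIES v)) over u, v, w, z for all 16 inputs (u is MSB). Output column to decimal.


F1 = (z AND v)
F2 = (NOT z AND (NOT w IMPLIES v))
Counterexample to F1=>F2 is where F1=1 and F2=0.
Evaluate each row (bits = u,v,w,z, MSB first):
  row 0 [0000]: F1=0 F2=0 -> F1&~F2 -> 0
  row 1 [0001]: F1=0 F2=0 -> F1&~F2 -> 0
  row 2 [0010]: F1=0 F2=1 -> F1&~F2 -> 0
  row 3 [0011]: F1=0 F2=0 -> F1&~F2 -> 0
  row 4 [0100]: F1=0 F2=1 -> F1&~F2 -> 0
  row 5 [0101]: F1=1 F2=0 -> F1&~F2 -> 1
  row 6 [0110]: F1=0 F2=1 -> F1&~F2 -> 0
  row 7 [0111]: F1=1 F2=0 -> F1&~F2 -> 1
  row 8 [1000]: F1=0 F2=0 -> F1&~F2 -> 0
  row 9 [1001]: F1=0 F2=0 -> F1&~F2 -> 0
  row 10 [1010]: F1=0 F2=1 -> F1&~F2 -> 0
  row 11 [1011]: F1=0 F2=0 -> F1&~F2 -> 0
  row 12 [1100]: F1=0 F2=1 -> F1&~F2 -> 0
  row 13 [1101]: F1=1 F2=0 -> F1&~F2 -> 1
  row 14 [1110]: F1=0 F2=1 -> F1&~F2 -> 0
  row 15 [1111]: F1=1 F2=0 -> F1&~F2 -> 1
Full result column, 4 rows per line (u,v fixed per line; w,z runs 00..11 left to right):
  rows 0-3 [u,v=00]: 0000  = hex 0
  rows 4-7 [u,v=01]: 0101  = hex 5
  rows 8-11 [u,v=10]: 0000  = hex 0
  rows 12-15 [u,v=11]: 0101  = hex 5
Counterexample vector (row 0 .. row 15) = 0000010100000101
Output column grouped in 4s = 0000 0101 0000 0101 = 0x0505
Convert to decimal digit by digit (value = value*16 + digit):
  0 -> 0
  0*16 + 5 = 5
  5*16 + 0 = 80
  80*16 + 5 = 1285
Decimal = 1285

1285


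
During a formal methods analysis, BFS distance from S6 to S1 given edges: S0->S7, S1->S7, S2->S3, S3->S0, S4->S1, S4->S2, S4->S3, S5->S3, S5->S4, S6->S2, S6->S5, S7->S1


BFS layer-by-layer from S6:
  dist 0: {S6}
  dist 1: {S2, S5}
  dist 2: {S3, S4}
  dist 3: {S0, S1}
  -> S1 reached at distance 3
Shortest path length = 3

3


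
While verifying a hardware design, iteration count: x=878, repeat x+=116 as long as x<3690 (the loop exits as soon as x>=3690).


Step 1: x goes from 878 toward 3690 by 116; the body runs while x<3690, so iterations = ceil((bound-start)/step)
Step 2: Distance=2812
Step 3: ceil(2812/116)=25

25


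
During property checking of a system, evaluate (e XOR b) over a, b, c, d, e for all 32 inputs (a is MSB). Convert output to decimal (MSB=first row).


Formula: (e XOR b) over a, b, c, d, e (32 rows)
Evaluate each row (bits = a,b,c,d,e, MSB first):
  row 0 [00000]: (0 XOR 0) -> 0
  row 1 [00001]: (1 XOR 0) -> 1
  row 2 [00010]: (0 XOR 0) -> 0
  row 3 [00011]: (1 XOR 0) -> 1
  row 4 [00100]: (0 XOR 0) -> 0
  row 5 [00101]: (1 XOR 0) -> 1
  row 6 [00110]: (0 XOR 0) -> 0
  row 7 [00111]: (1 XOR 0) -> 1
  row 8 [01000]: (0 XOR 1) -> 1
  row 9 [01001]: (1 XOR 1) -> 0
  row 10 [01010]: (0 XOR 1) -> 1
  row 11 [01011]: (1 XOR 1) -> 0
  row 12 [01100]: (0 XOR 1) -> 1
  row 13 [01101]: (1 XOR 1) -> 0
  row 14 [01110]: (0 XOR 1) -> 1
  row 15 [01111]: (1 XOR 1) -> 0
  row 16 [10000]: (0 XOR 0) -> 0
  row 17 [10001]: (1 XOR 0) -> 1
  row 18 [10010]: (0 XOR 0) -> 0
  row 19 [10011]: (1 XOR 0) -> 1
  row 20 [10100]: (0 XOR 0) -> 0
  row 21 [10101]: (1 XOR 0) -> 1
  row 22 [10110]: (0 XOR 0) -> 0
  row 23 [10111]: (1 XOR 0) -> 1
  row 24 [11000]: (0 XOR 1) -> 1
  row 25 [11001]: (1 XOR 1) -> 0
  row 26 [11010]: (0 XOR 1) -> 1
  row 27 [11011]: (1 XOR 1) -> 0
  row 28 [11100]: (0 XOR 1) -> 1
  row 29 [11101]: (1 XOR 1) -> 0
  row 30 [11110]: (0 XOR 1) -> 1
  row 31 [11111]: (1 XOR 1) -> 0
Full result column, 4 rows per line (a,b,c fixed per line; d,e runs 00..11 left to right):
  rows 0-3 [a,b,c=000]: 0101  = hex 5
  rows 4-7 [a,b,c=001]: 0101  = hex 5
  rows 8-11 [a,b,c=010]: 1010  = hex A
  rows 12-15 [a,b,c=011]: 1010  = hex A
  rows 16-19 [a,b,c=100]: 0101  = hex 5
  rows 20-23 [a,b,c=101]: 0101  = hex 5
  rows 24-27 [a,b,c=110]: 1010  = hex A
  rows 28-31 [a,b,c=111]: 1010  = hex A
Output column (row 0 .. row 31) = 01010101101010100101010110101010
Output column grouped in 4s = 0101 0101 1010 1010 0101 0101 1010 1010 = 0x55AA55AA
Convert to decimal digit by digit (value = value*16 + digit):
  5 -> 5
  5*16 + 5 = 85
  85*16 + 10 (A) = 1370
  1370*16 + 10 (A) = 21930
  21930*16 + 5 = 350885
  350885*16 + 5 = 5614165
  5614165*16 + 10 (A) = 89826650
  89826650*16 + 10 (A) = 1437226410
Decimal = 1437226410

1437226410


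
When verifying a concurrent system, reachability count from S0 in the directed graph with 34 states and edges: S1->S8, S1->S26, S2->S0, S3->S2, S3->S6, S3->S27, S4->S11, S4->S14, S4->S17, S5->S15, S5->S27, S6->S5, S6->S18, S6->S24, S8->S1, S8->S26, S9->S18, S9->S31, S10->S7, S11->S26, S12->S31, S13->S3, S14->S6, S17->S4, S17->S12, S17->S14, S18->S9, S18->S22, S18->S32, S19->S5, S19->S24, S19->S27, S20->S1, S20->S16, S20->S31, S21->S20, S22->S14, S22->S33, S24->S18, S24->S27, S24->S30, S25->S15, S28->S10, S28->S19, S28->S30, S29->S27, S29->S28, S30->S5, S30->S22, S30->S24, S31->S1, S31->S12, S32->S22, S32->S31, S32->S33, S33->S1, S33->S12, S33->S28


BFS from S0:
  layer 0: {S0}
Reachable set: {S0}
Count = 1

1


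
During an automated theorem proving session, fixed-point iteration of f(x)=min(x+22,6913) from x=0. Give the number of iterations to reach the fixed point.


Step 1: x=0, cap=6913, increment=22
Step 2: x grows by 22 each step until capped at 6913; fixed point is x=6913
Step 3: iterations = ceil(6913/22) = 315

315


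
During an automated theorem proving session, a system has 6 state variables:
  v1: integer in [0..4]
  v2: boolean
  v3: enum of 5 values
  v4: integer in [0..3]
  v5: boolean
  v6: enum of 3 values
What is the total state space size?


State space = product of domain sizes of all variables.
Domain sizes:
  v1 (integer in [0..4]): 5
  v2 (boolean): 2
  v3 (enum of 5 values): 5
  v4 (integer in [0..3]): 4
  v5 (boolean): 2
  v6 (enum of 3 values): 3
Product = 5 * 2 * 5 * 4 * 2 * 3 = 1200

1200


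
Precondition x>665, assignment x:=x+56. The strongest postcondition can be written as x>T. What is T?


Formula: sp(P, x:=E) = exists old_x. (x = E[old_x/x]) AND P[old_x/x] (old_x is the value of x before the assignment; eliminate old_x by solving x = E[old_x/x] for old_x)
Step 1: Precondition P: x>665, i.e. old_x > 665
Step 2: Assignment gives x = old_x + 56, so old_x = x - 56
Step 3: Substitute into P: x - 56 > 665
Step 4: Simplify: x > 665+56 = 721

721


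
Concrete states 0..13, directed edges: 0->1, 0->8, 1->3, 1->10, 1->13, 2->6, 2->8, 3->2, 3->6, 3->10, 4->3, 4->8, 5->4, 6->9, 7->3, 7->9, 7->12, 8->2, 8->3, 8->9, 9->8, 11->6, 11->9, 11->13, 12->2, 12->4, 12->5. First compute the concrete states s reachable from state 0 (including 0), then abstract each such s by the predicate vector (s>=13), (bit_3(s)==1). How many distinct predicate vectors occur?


BFS from 0:
Concrete reachable: {0, 1, 2, 3, 6, 8, 9, 10, 13}
Abstract via predicates (s>=13), (bit_3(s)==1):
  (0,0) <- {0, 1, 2, 3, 6}
  (0,1) <- {8, 9, 10}
  (1,1) <- {13}
Distinct abstract states = 3

3


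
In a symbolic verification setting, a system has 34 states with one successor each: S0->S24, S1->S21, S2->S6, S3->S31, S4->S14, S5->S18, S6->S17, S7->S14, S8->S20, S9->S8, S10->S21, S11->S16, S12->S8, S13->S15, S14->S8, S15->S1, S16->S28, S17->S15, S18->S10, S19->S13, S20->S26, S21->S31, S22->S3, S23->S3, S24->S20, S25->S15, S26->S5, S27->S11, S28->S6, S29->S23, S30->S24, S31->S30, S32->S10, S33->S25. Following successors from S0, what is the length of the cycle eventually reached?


Trace from S0 until a state repeats:
  S0 -> S24 -> S20 -> S26 -> S5 -> S18 -> S10 -> S21 -> S31 -> S30 -> S24
S24 first seen at step 1, revisited at step 10.
Cycle length = 10 - 1 = 9

9


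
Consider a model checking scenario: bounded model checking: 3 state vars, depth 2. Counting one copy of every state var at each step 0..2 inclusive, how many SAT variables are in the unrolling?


BMC unrolls to depth k, creating one copy of each state var for steps 0..k.
Step count = 2 + 1 = 3 (steps 0 through 2)
Vars per step = 3
Total = 3 * 3 = 9

9


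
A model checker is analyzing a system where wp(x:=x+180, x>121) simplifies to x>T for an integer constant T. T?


Formula: wp(x:=E, P) = P[E/x] (substitute E for x in postcondition)
Step 1: Postcondition: x>121
Step 2: Substitute x+180 for x: x+180>121
Step 3: Solve for x: x > 121-180 = -59

-59


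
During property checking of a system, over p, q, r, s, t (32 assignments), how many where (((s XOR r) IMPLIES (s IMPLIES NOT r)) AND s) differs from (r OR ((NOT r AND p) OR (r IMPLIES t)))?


F1 = (((s XOR r) IMPLIES (s IMPLIES NOT r)) AND s)
F2 = (r OR ((NOT r AND p) OR (r IMPLIES t)))
Evaluate both on each of 32 rows (bits = p,q,r,s,t):
  row 0 [00000]: F1=0 F2=1 (differ) -> 1
  row 1 [00001]: F1=0 F2=1 (differ) -> 1
  row 2 [00010]: F1=1 F2=1 -> 0
  row 3 [00011]: F1=1 F2=1 -> 0
  row 4 [00100]: F1=0 F2=1 (differ) -> 1
  row 5 [00101]: F1=0 F2=1 (differ) -> 1
  row 6 [00110]: F1=1 F2=1 -> 0
  row 7 [00111]: F1=1 F2=1 -> 0
  row 8 [01000]: F1=0 F2=1 (differ) -> 1
  row 9 [01001]: F1=0 F2=1 (differ) -> 1
  row 10 [01010]: F1=1 F2=1 -> 0
  row 11 [01011]: F1=1 F2=1 -> 0
  row 12 [01100]: F1=0 F2=1 (differ) -> 1
  row 13 [01101]: F1=0 F2=1 (differ) -> 1
  row 14 [01110]: F1=1 F2=1 -> 0
  row 15 [01111]: F1=1 F2=1 -> 0
  row 16 [10000]: F1=0 F2=1 (differ) -> 1
  row 17 [10001]: F1=0 F2=1 (differ) -> 1
  row 18 [10010]: F1=1 F2=1 -> 0
  row 19 [10011]: F1=1 F2=1 -> 0
  row 20 [10100]: F1=0 F2=1 (differ) -> 1
  row 21 [10101]: F1=0 F2=1 (differ) -> 1
  row 22 [10110]: F1=1 F2=1 -> 0
  row 23 [10111]: F1=1 F2=1 -> 0
  row 24 [11000]: F1=0 F2=1 (differ) -> 1
  row 25 [11001]: F1=0 F2=1 (differ) -> 1
  row 26 [11010]: F1=1 F2=1 -> 0
  row 27 [11011]: F1=1 F2=1 -> 0
  row 28 [11100]: F1=0 F2=1 (differ) -> 1
  row 29 [11101]: F1=0 F2=1 (differ) -> 1
  row 30 [11110]: F1=1 F2=1 -> 0
  row 31 [11111]: F1=1 F2=1 -> 0
Full result column, 8 rows per line (p,q fixed per line; r,s,t runs 000..111 left to right):
  rows 0-7 [p,q=00]: 11001100  (ones: 4)
  rows 8-15 [p,q=01]: 11001100  (ones: 4)
  rows 16-23 [p,q=10]: 11001100  (ones: 4)
  rows 24-31 [p,q=11]: 11001100  (ones: 4)
Disagreements = 4+4+4+4 = 16

16


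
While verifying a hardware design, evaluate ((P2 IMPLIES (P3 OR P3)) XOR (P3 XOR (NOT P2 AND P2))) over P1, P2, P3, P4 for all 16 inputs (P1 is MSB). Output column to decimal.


Formula: ((P2 IMPLIES (P3 OR P3)) XOR (P3 XOR (NOT P2 AND P2))) over P1, P2, P3, P4 (16 rows)
Evaluate each row (bits = P1,P2,P3,P4, MSB first):
  row 0 [0000]: ((0 IMPLIES (0 OR 0)) XOR (0 XOR (NOT 0 AND 0))) -> 1
  row 1 [0001]: ((0 IMPLIES (0 OR 0)) XOR (0 XOR (NOT 0 AND 0))) -> 1
  row 2 [0010]: ((0 IMPLIES (1 OR 1)) XOR (1 XOR (NOT 0 AND 0))) -> 0
  row 3 [0011]: ((0 IMPLIES (1 OR 1)) XOR (1 XOR (NOT 0 AND 0))) -> 0
  row 4 [0100]: ((1 IMPLIES (0 OR 0)) XOR (0 XOR (NOT 1 AND 1))) -> 0
  row 5 [0101]: ((1 IMPLIES (0 OR 0)) XOR (0 XOR (NOT 1 AND 1))) -> 0
  row 6 [0110]: ((1 IMPLIES (1 OR 1)) XOR (1 XOR (NOT 1 AND 1))) -> 0
  row 7 [0111]: ((1 IMPLIES (1 OR 1)) XOR (1 XOR (NOT 1 AND 1))) -> 0
  row 8 [1000]: ((0 IMPLIES (0 OR 0)) XOR (0 XOR (NOT 0 AND 0))) -> 1
  row 9 [1001]: ((0 IMPLIES (0 OR 0)) XOR (0 XOR (NOT 0 AND 0))) -> 1
  row 10 [1010]: ((0 IMPLIES (1 OR 1)) XOR (1 XOR (NOT 0 AND 0))) -> 0
  row 11 [1011]: ((0 IMPLIES (1 OR 1)) XOR (1 XOR (NOT 0 AND 0))) -> 0
  row 12 [1100]: ((1 IMPLIES (0 OR 0)) XOR (0 XOR (NOT 1 AND 1))) -> 0
  row 13 [1101]: ((1 IMPLIES (0 OR 0)) XOR (0 XOR (NOT 1 AND 1))) -> 0
  row 14 [1110]: ((1 IMPLIES (1 OR 1)) XOR (1 XOR (NOT 1 AND 1))) -> 0
  row 15 [1111]: ((1 IMPLIES (1 OR 1)) XOR (1 XOR (NOT 1 AND 1))) -> 0
Full result column, 4 rows per line (P1,P2 fixed per line; P3,P4 runs 00..11 left to right):
  rows 0-3 [P1,P2=00]: 1100  = hex C
  rows 4-7 [P1,P2=01]: 0000  = hex 0
  rows 8-11 [P1,P2=10]: 1100  = hex C
  rows 12-15 [P1,P2=11]: 0000  = hex 0
Output column (row 0 .. row 15) = 1100000011000000
Output column grouped in 4s = 1100 0000 1100 0000 = 0xC0C0
Convert to decimal digit by digit (value = value*16 + digit):
  C -> 12
  12*16 + 0 = 192
  192*16 + 12 (C) = 3084
  3084*16 + 0 = 49344
Decimal = 49344

49344


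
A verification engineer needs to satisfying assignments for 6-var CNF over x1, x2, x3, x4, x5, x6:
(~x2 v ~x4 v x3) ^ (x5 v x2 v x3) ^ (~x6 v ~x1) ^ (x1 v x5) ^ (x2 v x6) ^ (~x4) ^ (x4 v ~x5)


CNF with 7 clauses over 6 vars (64 assignments).
An assignment satisfies CNF iff every clause has >=1 true literal.
Check each row (bits = x1,x2,x3,x4,x5,x6; clause T/F shown):
  row 0 [000000]: clauses=TFTFFTT -> 0
  row 1 [000001]: clauses=TFTFTTT -> 0
  row 2 [000010]: clauses=TTTTFTF -> 0
  row 3 [000011]: clauses=TTTTTTF -> 0
  row 4 [000100]: clauses=TFTFFFT -> 0
  (every remaining row is evaluated the same way; all 64 results are listed next)
Full result column, 8 rows per line (x1,x2,x3 fixed per line; x4,x5,x6 runs 000..111 left to right):
  rows 0-7 [x1,x2,x3=000]: 00000000  (ones: 0)
  rows 8-15 [x1,x2,x3=001]: 00000000  (ones: 0)
  rows 16-23 [x1,x2,x3=010]: 00000000  (ones: 0)
  rows 24-31 [x1,x2,x3=011]: 00000000  (ones: 0)
  rows 32-39 [x1,x2,x3=100]: 00000000  (ones: 0)
  rows 40-47 [x1,x2,x3=101]: 00000000  (ones: 0)
  rows 48-55 [x1,x2,x3=110]: 10000000  (ones: 1)
  rows 56-63 [x1,x2,x3=111]: 10000000  (ones: 1)
Satisfying assignments = 0+0+0+0+0+0+1+1 = 2

2


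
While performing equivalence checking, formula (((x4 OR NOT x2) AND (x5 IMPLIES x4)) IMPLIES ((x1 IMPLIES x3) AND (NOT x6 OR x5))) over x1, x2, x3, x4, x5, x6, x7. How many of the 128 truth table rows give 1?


Formula: (((x4 OR NOT x2) AND (x5 IMPLIES x4)) IMPLIES ((x1 IMPLIES x3) AND (NOT x6 OR x5))) over 7 vars (128 rows)
Evaluate each row (x1, x2, x3, x4, x5, x6, x7 as bits, MSB first):
  row 0 [0000000]: (((0 OR NOT 0) AND (0 IMPLIES 0)) IMPLIES ((0 IMPLIES 0) AND (NOT 0 OR 0))) -> 1
  row 1 [0000001]: (((0 OR NOT 0) AND (0 IMPLIES 0)) IMPLIES ((0 IMPLIES 0) AND (NOT 0 OR 0))) -> 1
  row 2 [0000010]: (((0 OR NOT 0) AND (0 IMPLIES 0)) IMPLIES ((0 IMPLIES 0) AND (NOT 1 OR 0))) -> 0
  row 3 [0000011]: (((0 OR NOT 0) AND (0 IMPLIES 0)) IMPLIES ((0 IMPLIES 0) AND (NOT 1 OR 0))) -> 0
  row 4 [0000100]: (((0 OR NOT 0) AND (1 IMPLIES 0)) IMPLIES ((0 IMPLIES 0) AND (NOT 0 OR 1))) -> 1
  (every remaining row is evaluated the same way; all 128 results are listed next)
Full result column, 8 rows per line (x1,x2,x3,x4 fixed per line; x5,x6,x7 runs 000..111 left to right):
  rows 0-7 [x1,x2,x3,x4=0000]: 11001111  (ones: 6)
  rows 8-15 [x1,x2,x3,x4=0001]: 11001111  (ones: 6)
  rows 16-23 [x1,x2,x3,x4=0010]: 11001111  (ones: 6)
  rows 24-31 [x1,x2,x3,x4=0011]: 11001111  (ones: 6)
  rows 32-39 [x1,x2,x3,x4=0100]: 11111111  (ones: 8)
  rows 40-47 [x1,x2,x3,x4=0101]: 11001111  (ones: 6)
  rows 48-55 [x1,x2,x3,x4=0110]: 11111111  (ones: 8)
  rows 56-63 [x1,x2,x3,x4=0111]: 11001111  (ones: 6)
  rows 64-71 [x1,x2,x3,x4=1000]: 00001111  (ones: 4)
  rows 72-79 [x1,x2,x3,x4=1001]: 00000000  (ones: 0)
  rows 80-87 [x1,x2,x3,x4=1010]: 11001111  (ones: 6)
  rows 88-95 [x1,x2,x3,x4=1011]: 11001111  (ones: 6)
  rows 96-103 [x1,x2,x3,x4=1100]: 11111111  (ones: 8)
  rows 104-111 [x1,x2,x3,x4=1101]: 00000000  (ones: 0)
  rows 112-119 [x1,x2,x3,x4=1110]: 11111111  (ones: 8)
  rows 120-127 [x1,x2,x3,x4=1111]: 11001111  (ones: 6)
Count of 1-rows = 6+6+6+6+8+6+8+6+4+0+6+6+8+0+8+6 = 90

90


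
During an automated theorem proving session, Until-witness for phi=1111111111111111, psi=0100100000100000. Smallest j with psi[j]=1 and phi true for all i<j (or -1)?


(phi U psi) at 0: need smallest j with psi[j]=1 and phi[i]=1 for all i in [0,j).
Scan from step 0:
  step 0: phi=1, psi=0 -> continue
  step 1: psi=1 and phi held for [0,1) -> witness found
Witness step = 1

1


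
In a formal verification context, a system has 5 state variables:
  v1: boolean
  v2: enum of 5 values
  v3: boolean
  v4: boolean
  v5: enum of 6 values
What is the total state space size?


State space = product of domain sizes of all variables.
Domain sizes:
  v1 (boolean): 2
  v2 (enum of 5 values): 5
  v3 (boolean): 2
  v4 (boolean): 2
  v5 (enum of 6 values): 6
Product = 2 * 5 * 2 * 2 * 6 = 240

240


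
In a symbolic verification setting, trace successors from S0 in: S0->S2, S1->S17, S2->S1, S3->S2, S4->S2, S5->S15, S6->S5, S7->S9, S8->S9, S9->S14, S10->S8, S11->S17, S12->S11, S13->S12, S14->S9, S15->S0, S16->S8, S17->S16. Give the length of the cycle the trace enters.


Trace from S0 until a state repeats:
  S0 -> S2 -> S1 -> S17 -> S16 -> S8 -> S9 -> S14 -> S9
S9 first seen at step 6, revisited at step 8.
Cycle length = 8 - 6 = 2

2


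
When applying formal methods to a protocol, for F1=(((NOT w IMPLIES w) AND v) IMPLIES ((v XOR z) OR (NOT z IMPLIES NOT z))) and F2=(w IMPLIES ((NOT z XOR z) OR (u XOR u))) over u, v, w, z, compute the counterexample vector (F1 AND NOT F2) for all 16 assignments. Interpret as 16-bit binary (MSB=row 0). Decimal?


F1 = (((NOT w IMPLIES w) AND v) IMPLIES ((v XOR z) OR (NOT z IMPLIES NOT z)))
F2 = (w IMPLIES ((NOT z XOR z) OR (u XOR u)))
Counterexample to F1=>F2 is where F1=1 and F2=0.
Evaluate each row (bits = u,v,w,z, MSB first):
  row 0 [0000]: F1=1 F2=1 -> F1&~F2 -> 0
  row 1 [0001]: F1=1 F2=1 -> F1&~F2 -> 0
  row 2 [0010]: F1=1 F2=1 -> F1&~F2 -> 0
  row 3 [0011]: F1=1 F2=1 -> F1&~F2 -> 0
  row 4 [0100]: F1=1 F2=1 -> F1&~F2 -> 0
  row 5 [0101]: F1=1 F2=1 -> F1&~F2 -> 0
  row 6 [0110]: F1=1 F2=1 -> F1&~F2 -> 0
  row 7 [0111]: F1=1 F2=1 -> F1&~F2 -> 0
  row 8 [1000]: F1=1 F2=1 -> F1&~F2 -> 0
  row 9 [1001]: F1=1 F2=1 -> F1&~F2 -> 0
  row 10 [1010]: F1=1 F2=1 -> F1&~F2 -> 0
  row 11 [1011]: F1=1 F2=1 -> F1&~F2 -> 0
  row 12 [1100]: F1=1 F2=1 -> F1&~F2 -> 0
  row 13 [1101]: F1=1 F2=1 -> F1&~F2 -> 0
  row 14 [1110]: F1=1 F2=1 -> F1&~F2 -> 0
  row 15 [1111]: F1=1 F2=1 -> F1&~F2 -> 0
Full result column, 4 rows per line (u,v fixed per line; w,z runs 00..11 left to right):
  rows 0-3 [u,v=00]: 0000  = hex 0
  rows 4-7 [u,v=01]: 0000  = hex 0
  rows 8-11 [u,v=10]: 0000  = hex 0
  rows 12-15 [u,v=11]: 0000  = hex 0
Counterexample vector (row 0 .. row 15) = 0000000000000000
Output column grouped in 4s = 0000 0000 0000 0000 = 0x0000
Convert to decimal digit by digit (value = value*16 + digit):
  0 -> 0
  0*16 + 0 = 0
  0*16 + 0 = 0
  0*16 + 0 = 0
Decimal = 0

0


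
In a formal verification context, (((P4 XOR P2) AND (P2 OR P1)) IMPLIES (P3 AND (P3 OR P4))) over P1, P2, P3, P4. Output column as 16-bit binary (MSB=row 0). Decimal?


Formula: (((P4 XOR P2) AND (P2 OR P1)) IMPLIES (P3 AND (P3 OR P4))) over P1, P2, P3, P4 (16 rows)
Evaluate each row (bits = P1,P2,P3,P4, MSB first):
  row 0 [0000]: (((0 XOR 0) AND (0 OR 0)) IMPLIES (0 AND (0 OR 0))) -> 1
  row 1 [0001]: (((1 XOR 0) AND (0 OR 0)) IMPLIES (0 AND (0 OR 1))) -> 1
  row 2 [0010]: (((0 XOR 0) AND (0 OR 0)) IMPLIES (1 AND (1 OR 0))) -> 1
  row 3 [0011]: (((1 XOR 0) AND (0 OR 0)) IMPLIES (1 AND (1 OR 1))) -> 1
  row 4 [0100]: (((0 XOR 1) AND (1 OR 0)) IMPLIES (0 AND (0 OR 0))) -> 0
  row 5 [0101]: (((1 XOR 1) AND (1 OR 0)) IMPLIES (0 AND (0 OR 1))) -> 1
  row 6 [0110]: (((0 XOR 1) AND (1 OR 0)) IMPLIES (1 AND (1 OR 0))) -> 1
  row 7 [0111]: (((1 XOR 1) AND (1 OR 0)) IMPLIES (1 AND (1 OR 1))) -> 1
  row 8 [1000]: (((0 XOR 0) AND (0 OR 1)) IMPLIES (0 AND (0 OR 0))) -> 1
  row 9 [1001]: (((1 XOR 0) AND (0 OR 1)) IMPLIES (0 AND (0 OR 1))) -> 0
  row 10 [1010]: (((0 XOR 0) AND (0 OR 1)) IMPLIES (1 AND (1 OR 0))) -> 1
  row 11 [1011]: (((1 XOR 0) AND (0 OR 1)) IMPLIES (1 AND (1 OR 1))) -> 1
  row 12 [1100]: (((0 XOR 1) AND (1 OR 1)) IMPLIES (0 AND (0 OR 0))) -> 0
  row 13 [1101]: (((1 XOR 1) AND (1 OR 1)) IMPLIES (0 AND (0 OR 1))) -> 1
  row 14 [1110]: (((0 XOR 1) AND (1 OR 1)) IMPLIES (1 AND (1 OR 0))) -> 1
  row 15 [1111]: (((1 XOR 1) AND (1 OR 1)) IMPLIES (1 AND (1 OR 1))) -> 1
Full result column, 4 rows per line (P1,P2 fixed per line; P3,P4 runs 00..11 left to right):
  rows 0-3 [P1,P2=00]: 1111  = hex F
  rows 4-7 [P1,P2=01]: 0111  = hex 7
  rows 8-11 [P1,P2=10]: 1011  = hex B
  rows 12-15 [P1,P2=11]: 0111  = hex 7
Output column (row 0 .. row 15) = 1111011110110111
Output column grouped in 4s = 1111 0111 1011 0111 = 0xF7B7
Convert to decimal digit by digit (value = value*16 + digit):
  F -> 15
  15*16 + 7 = 247
  247*16 + 11 (B) = 3963
  3963*16 + 7 = 63415
Decimal = 63415

63415


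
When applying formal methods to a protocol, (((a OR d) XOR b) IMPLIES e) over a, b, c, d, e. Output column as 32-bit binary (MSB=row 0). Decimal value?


Formula: (((a OR d) XOR b) IMPLIES e) over a, b, c, d, e (32 rows)
Evaluate each row (bits = a,b,c,d,e, MSB first):
  row 0 [00000]: (((0 OR 0) XOR 0) IMPLIES 0) -> 1
  row 1 [00001]: (((0 OR 0) XOR 0) IMPLIES 1) -> 1
  row 2 [00010]: (((0 OR 1) XOR 0) IMPLIES 0) -> 0
  row 3 [00011]: (((0 OR 1) XOR 0) IMPLIES 1) -> 1
  row 4 [00100]: (((0 OR 0) XOR 0) IMPLIES 0) -> 1
  row 5 [00101]: (((0 OR 0) XOR 0) IMPLIES 1) -> 1
  row 6 [00110]: (((0 OR 1) XOR 0) IMPLIES 0) -> 0
  row 7 [00111]: (((0 OR 1) XOR 0) IMPLIES 1) -> 1
  row 8 [01000]: (((0 OR 0) XOR 1) IMPLIES 0) -> 0
  row 9 [01001]: (((0 OR 0) XOR 1) IMPLIES 1) -> 1
  row 10 [01010]: (((0 OR 1) XOR 1) IMPLIES 0) -> 1
  row 11 [01011]: (((0 OR 1) XOR 1) IMPLIES 1) -> 1
  row 12 [01100]: (((0 OR 0) XOR 1) IMPLIES 0) -> 0
  row 13 [01101]: (((0 OR 0) XOR 1) IMPLIES 1) -> 1
  row 14 [01110]: (((0 OR 1) XOR 1) IMPLIES 0) -> 1
  row 15 [01111]: (((0 OR 1) XOR 1) IMPLIES 1) -> 1
  row 16 [10000]: (((1 OR 0) XOR 0) IMPLIES 0) -> 0
  row 17 [10001]: (((1 OR 0) XOR 0) IMPLIES 1) -> 1
  row 18 [10010]: (((1 OR 1) XOR 0) IMPLIES 0) -> 0
  row 19 [10011]: (((1 OR 1) XOR 0) IMPLIES 1) -> 1
  row 20 [10100]: (((1 OR 0) XOR 0) IMPLIES 0) -> 0
  row 21 [10101]: (((1 OR 0) XOR 0) IMPLIES 1) -> 1
  row 22 [10110]: (((1 OR 1) XOR 0) IMPLIES 0) -> 0
  row 23 [10111]: (((1 OR 1) XOR 0) IMPLIES 1) -> 1
  row 24 [11000]: (((1 OR 0) XOR 1) IMPLIES 0) -> 1
  row 25 [11001]: (((1 OR 0) XOR 1) IMPLIES 1) -> 1
  row 26 [11010]: (((1 OR 1) XOR 1) IMPLIES 0) -> 1
  row 27 [11011]: (((1 OR 1) XOR 1) IMPLIES 1) -> 1
  row 28 [11100]: (((1 OR 0) XOR 1) IMPLIES 0) -> 1
  row 29 [11101]: (((1 OR 0) XOR 1) IMPLIES 1) -> 1
  row 30 [11110]: (((1 OR 1) XOR 1) IMPLIES 0) -> 1
  row 31 [11111]: (((1 OR 1) XOR 1) IMPLIES 1) -> 1
Full result column, 4 rows per line (a,b,c fixed per line; d,e runs 00..11 left to right):
  rows 0-3 [a,b,c=000]: 1101  = hex D
  rows 4-7 [a,b,c=001]: 1101  = hex D
  rows 8-11 [a,b,c=010]: 0111  = hex 7
  rows 12-15 [a,b,c=011]: 0111  = hex 7
  rows 16-19 [a,b,c=100]: 0101  = hex 5
  rows 20-23 [a,b,c=101]: 0101  = hex 5
  rows 24-27 [a,b,c=110]: 1111  = hex F
  rows 28-31 [a,b,c=111]: 1111  = hex F
Output column (row 0 .. row 31) = 11011101011101110101010111111111
Output column grouped in 4s = 1101 1101 0111 0111 0101 0101 1111 1111 = 0xDD7755FF
Convert to decimal digit by digit (value = value*16 + digit):
  D -> 13
  13*16 + 13 (D) = 221
  221*16 + 7 = 3543
  3543*16 + 7 = 56695
  56695*16 + 5 = 907125
  907125*16 + 5 = 14514005
  14514005*16 + 15 (F) = 232224095
  232224095*16 + 15 (F) = 3715585535
Decimal = 3715585535

3715585535
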